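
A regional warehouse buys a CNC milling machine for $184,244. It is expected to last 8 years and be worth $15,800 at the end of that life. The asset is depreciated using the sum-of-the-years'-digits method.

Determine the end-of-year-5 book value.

$43,874

Depreciable base = $184,244 − $15,800 = $168,444.
Sum of the years' digits = 8+7+6+5+4+3+2+1 = 36.
Year 1: $168,444 × 8/36 = $37,432. Book value $146,812.
Year 2: $168,444 × 7/36 = $32,753. Book value $114,059.
Year 3: $168,444 × 6/36 = $28,074. Book value $85,985.
Year 4: $168,444 × 5/36 = $23,395. Book value $62,590.
Year 5: $168,444 × 4/36 = $18,716. Book value $43,874.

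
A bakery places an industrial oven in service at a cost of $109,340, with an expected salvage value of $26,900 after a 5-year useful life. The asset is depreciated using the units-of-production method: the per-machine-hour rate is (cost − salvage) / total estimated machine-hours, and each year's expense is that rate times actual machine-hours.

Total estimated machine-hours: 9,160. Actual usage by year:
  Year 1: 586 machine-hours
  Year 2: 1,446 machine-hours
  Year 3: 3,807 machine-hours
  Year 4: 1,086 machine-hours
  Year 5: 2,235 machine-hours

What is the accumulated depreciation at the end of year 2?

$18,288

Depreciable base = $109,340 − $26,900 = $82,440.
Rate = $82,440 / 9,160 machine-hours = $9 per machine-hour.
Year 1: 586 × $9 = $5,274. Book value $104,066.
Year 2: 1,446 × $9 = $13,014. Book value $91,052.
Accumulated through year 2 = $109,340 − $91,052 = $18,288.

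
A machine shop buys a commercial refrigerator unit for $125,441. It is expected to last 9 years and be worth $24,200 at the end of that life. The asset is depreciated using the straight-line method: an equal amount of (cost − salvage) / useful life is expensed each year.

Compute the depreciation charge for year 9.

Depreciable base = $125,441 − $24,200 = $101,241.
Annual expense = $101,241 / 9 = $11,249.

$11,249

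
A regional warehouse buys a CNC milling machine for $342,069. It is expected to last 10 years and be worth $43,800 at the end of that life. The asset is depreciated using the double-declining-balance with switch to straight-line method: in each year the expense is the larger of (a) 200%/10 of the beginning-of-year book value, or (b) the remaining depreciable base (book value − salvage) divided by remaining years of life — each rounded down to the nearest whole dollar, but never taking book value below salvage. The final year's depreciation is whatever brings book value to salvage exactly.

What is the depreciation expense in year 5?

$28,022

Depreciable base = $342,069 − $43,800 = $298,269.
Year 1: DB = ⌊$342,069 × 200%/10⌋ = $68,413; SL = ⌊$298,269/10⌋ = $29,826 → take DB $68,413. Book value $273,656.
Year 2: DB = ⌊$273,656 × 200%/10⌋ = $54,731; SL = ⌊$229,856/9⌋ = $25,539 → take DB $54,731. Book value $218,925.
Year 3: DB = ⌊$218,925 × 200%/10⌋ = $43,785; SL = ⌊$175,125/8⌋ = $21,890 → take DB $43,785. Book value $175,140.
Year 4: DB = ⌊$175,140 × 200%/10⌋ = $35,028; SL = ⌊$131,340/7⌋ = $18,762 → take DB $35,028. Book value $140,112.
Year 5: DB = ⌊$140,112 × 200%/10⌋ = $28,022; SL = ⌊$96,312/6⌋ = $16,052 → take DB $28,022. Book value $112,090.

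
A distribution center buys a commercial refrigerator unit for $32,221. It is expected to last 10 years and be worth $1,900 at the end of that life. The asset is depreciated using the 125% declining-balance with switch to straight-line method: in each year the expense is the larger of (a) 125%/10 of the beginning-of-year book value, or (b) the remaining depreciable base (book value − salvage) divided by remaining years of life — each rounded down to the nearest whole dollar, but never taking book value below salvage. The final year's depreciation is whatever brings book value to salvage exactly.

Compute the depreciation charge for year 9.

Depreciable base = $32,221 − $1,900 = $30,321.
Year 1: DB = ⌊$32,221 × 125%/10⌋ = $4,027; SL = ⌊$30,321/10⌋ = $3,032 → take DB $4,027. Book value $28,194.
Year 2: DB = ⌊$28,194 × 125%/10⌋ = $3,524; SL = ⌊$26,294/9⌋ = $2,921 → take DB $3,524. Book value $24,670.
Year 3: DB = ⌊$24,670 × 125%/10⌋ = $3,083; SL = ⌊$22,770/8⌋ = $2,846 → take DB $3,083. Book value $21,587.
Year 4: DB = ⌊$21,587 × 125%/10⌋ = $2,698; SL = ⌊$19,687/7⌋ = $2,812 → take SL $2,812. Book value $18,775.
Year 5: DB = ⌊$18,775 × 125%/10⌋ = $2,346; SL = ⌊$16,875/6⌋ = $2,812 → take SL $2,812. Book value $15,963.
Year 6: DB = ⌊$15,963 × 125%/10⌋ = $1,995; SL = ⌊$14,063/5⌋ = $2,812 → take SL $2,812. Book value $13,151.
Year 7: DB = ⌊$13,151 × 125%/10⌋ = $1,643; SL = ⌊$11,251/4⌋ = $2,812 → take SL $2,812. Book value $10,339.
Year 8: DB = ⌊$10,339 × 125%/10⌋ = $1,292; SL = ⌊$8,439/3⌋ = $2,813 → take SL $2,813. Book value $7,526.
Year 9: DB = ⌊$7,526 × 125%/10⌋ = $940; SL = ⌊$5,626/2⌋ = $2,813 → take SL $2,813. Book value $4,713.

$2,813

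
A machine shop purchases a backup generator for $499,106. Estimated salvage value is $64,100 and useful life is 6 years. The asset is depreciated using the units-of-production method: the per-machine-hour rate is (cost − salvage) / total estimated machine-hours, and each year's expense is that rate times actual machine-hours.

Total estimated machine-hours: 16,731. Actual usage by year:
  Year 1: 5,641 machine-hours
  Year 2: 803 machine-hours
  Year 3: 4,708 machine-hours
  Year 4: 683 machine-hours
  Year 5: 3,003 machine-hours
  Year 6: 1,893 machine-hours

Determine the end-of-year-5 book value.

$113,318

Depreciable base = $499,106 − $64,100 = $435,006.
Rate = $435,006 / 16,731 machine-hours = $26 per machine-hour.
Year 1: 5,641 × $26 = $146,666. Book value $352,440.
Year 2: 803 × $26 = $20,878. Book value $331,562.
Year 3: 4,708 × $26 = $122,408. Book value $209,154.
Year 4: 683 × $26 = $17,758. Book value $191,396.
Year 5: 3,003 × $26 = $78,078. Book value $113,318.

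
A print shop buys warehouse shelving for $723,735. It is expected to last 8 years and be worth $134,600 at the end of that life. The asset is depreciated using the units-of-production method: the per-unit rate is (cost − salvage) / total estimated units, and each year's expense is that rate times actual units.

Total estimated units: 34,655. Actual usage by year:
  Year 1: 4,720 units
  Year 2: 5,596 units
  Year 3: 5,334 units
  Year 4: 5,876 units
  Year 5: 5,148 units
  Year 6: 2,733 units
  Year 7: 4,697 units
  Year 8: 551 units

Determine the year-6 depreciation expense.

$46,461

Depreciable base = $723,735 − $134,600 = $589,135.
Rate = $589,135 / 34,655 units = $17 per unit.
Year 1: 4,720 × $17 = $80,240. Book value $643,495.
Year 2: 5,596 × $17 = $95,132. Book value $548,363.
Year 3: 5,334 × $17 = $90,678. Book value $457,685.
Year 4: 5,876 × $17 = $99,892. Book value $357,793.
Year 5: 5,148 × $17 = $87,516. Book value $270,277.
Year 6: 2,733 × $17 = $46,461. Book value $223,816.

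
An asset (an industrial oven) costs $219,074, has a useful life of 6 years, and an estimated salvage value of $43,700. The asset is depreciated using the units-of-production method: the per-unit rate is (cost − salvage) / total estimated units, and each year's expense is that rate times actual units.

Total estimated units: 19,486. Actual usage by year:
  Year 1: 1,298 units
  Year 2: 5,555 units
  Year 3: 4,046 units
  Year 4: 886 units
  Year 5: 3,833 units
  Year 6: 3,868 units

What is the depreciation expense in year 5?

Depreciable base = $219,074 − $43,700 = $175,374.
Rate = $175,374 / 19,486 units = $9 per unit.
Year 1: 1,298 × $9 = $11,682. Book value $207,392.
Year 2: 5,555 × $9 = $49,995. Book value $157,397.
Year 3: 4,046 × $9 = $36,414. Book value $120,983.
Year 4: 886 × $9 = $7,974. Book value $113,009.
Year 5: 3,833 × $9 = $34,497. Book value $78,512.

$34,497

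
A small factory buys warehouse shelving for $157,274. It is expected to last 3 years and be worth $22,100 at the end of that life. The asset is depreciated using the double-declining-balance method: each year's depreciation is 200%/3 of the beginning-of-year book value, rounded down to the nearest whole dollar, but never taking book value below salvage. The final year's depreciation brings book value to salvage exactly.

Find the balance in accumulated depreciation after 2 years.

Depreciable base = $157,274 − $22,100 = $135,174.
Year 1: ⌊$157,274 × 200%/3⌋ = $104,849. Book value $52,425.
Year 2: ⌊$52,425 × 200%/3⌋ = $34,950, capped at $30,325. Book value $22,100.
Accumulated through year 2 = $157,274 − $22,100 = $135,174.

$135,174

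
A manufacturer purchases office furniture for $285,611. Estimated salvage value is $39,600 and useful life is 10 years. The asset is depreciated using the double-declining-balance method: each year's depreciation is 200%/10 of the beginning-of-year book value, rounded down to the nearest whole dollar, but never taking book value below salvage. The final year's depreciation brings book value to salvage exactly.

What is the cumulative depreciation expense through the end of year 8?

Depreciable base = $285,611 − $39,600 = $246,011.
Year 1: ⌊$285,611 × 200%/10⌋ = $57,122. Book value $228,489.
Year 2: ⌊$228,489 × 200%/10⌋ = $45,697. Book value $182,792.
Year 3: ⌊$182,792 × 200%/10⌋ = $36,558. Book value $146,234.
Year 4: ⌊$146,234 × 200%/10⌋ = $29,246. Book value $116,988.
Year 5: ⌊$116,988 × 200%/10⌋ = $23,397. Book value $93,591.
Year 6: ⌊$93,591 × 200%/10⌋ = $18,718. Book value $74,873.
Year 7: ⌊$74,873 × 200%/10⌋ = $14,974. Book value $59,899.
Year 8: ⌊$59,899 × 200%/10⌋ = $11,979. Book value $47,920.
Accumulated through year 8 = $285,611 − $47,920 = $237,691.

$237,691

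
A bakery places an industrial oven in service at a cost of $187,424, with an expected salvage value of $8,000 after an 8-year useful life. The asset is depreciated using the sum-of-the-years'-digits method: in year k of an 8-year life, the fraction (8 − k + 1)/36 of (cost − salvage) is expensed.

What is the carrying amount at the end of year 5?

$37,904

Depreciable base = $187,424 − $8,000 = $179,424.
Sum of the years' digits = 8+7+6+5+4+3+2+1 = 36.
Year 1: $179,424 × 8/36 = $39,872. Book value $147,552.
Year 2: $179,424 × 7/36 = $34,888. Book value $112,664.
Year 3: $179,424 × 6/36 = $29,904. Book value $82,760.
Year 4: $179,424 × 5/36 = $24,920. Book value $57,840.
Year 5: $179,424 × 4/36 = $19,936. Book value $37,904.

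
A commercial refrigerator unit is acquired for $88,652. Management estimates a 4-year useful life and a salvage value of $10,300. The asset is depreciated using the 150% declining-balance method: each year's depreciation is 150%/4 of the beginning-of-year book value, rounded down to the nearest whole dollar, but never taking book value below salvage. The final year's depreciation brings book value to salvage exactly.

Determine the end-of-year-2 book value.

$34,630

Depreciable base = $88,652 − $10,300 = $78,352.
Year 1: ⌊$88,652 × 150%/4⌋ = $33,244. Book value $55,408.
Year 2: ⌊$55,408 × 150%/4⌋ = $20,778. Book value $34,630.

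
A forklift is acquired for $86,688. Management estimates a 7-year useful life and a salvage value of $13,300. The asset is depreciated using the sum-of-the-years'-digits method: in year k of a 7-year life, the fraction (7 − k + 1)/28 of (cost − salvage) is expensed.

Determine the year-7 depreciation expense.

Depreciable base = $86,688 − $13,300 = $73,388.
Sum of the years' digits = 7+6+5+4+3+2+1 = 28.
Year 1: $73,388 × 7/28 = $18,347. Book value $68,341.
Year 2: $73,388 × 6/28 = $15,726. Book value $52,615.
Year 3: $73,388 × 5/28 = $13,105. Book value $39,510.
Year 4: $73,388 × 4/28 = $10,484. Book value $29,026.
Year 5: $73,388 × 3/28 = $7,863. Book value $21,163.
Year 6: $73,388 × 2/28 = $5,242. Book value $15,921.
Year 7: $73,388 × 1/28 = $2,621. Book value $13,300.

$2,621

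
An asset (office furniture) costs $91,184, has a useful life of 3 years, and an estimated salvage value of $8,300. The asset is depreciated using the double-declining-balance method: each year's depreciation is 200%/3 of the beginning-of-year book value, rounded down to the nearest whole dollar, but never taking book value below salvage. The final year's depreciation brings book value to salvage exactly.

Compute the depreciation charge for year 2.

Depreciable base = $91,184 − $8,300 = $82,884.
Year 1: ⌊$91,184 × 200%/3⌋ = $60,789. Book value $30,395.
Year 2: ⌊$30,395 × 200%/3⌋ = $20,263. Book value $10,132.

$20,263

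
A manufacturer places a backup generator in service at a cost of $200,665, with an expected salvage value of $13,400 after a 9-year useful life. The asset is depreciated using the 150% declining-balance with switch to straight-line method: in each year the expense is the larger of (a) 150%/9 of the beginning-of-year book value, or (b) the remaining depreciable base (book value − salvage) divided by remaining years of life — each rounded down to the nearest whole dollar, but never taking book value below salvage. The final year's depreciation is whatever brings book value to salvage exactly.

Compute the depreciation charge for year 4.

$19,354

Depreciable base = $200,665 − $13,400 = $187,265.
Year 1: DB = ⌊$200,665 × 150%/9⌋ = $33,444; SL = ⌊$187,265/9⌋ = $20,807 → take DB $33,444. Book value $167,221.
Year 2: DB = ⌊$167,221 × 150%/9⌋ = $27,870; SL = ⌊$153,821/8⌋ = $19,227 → take DB $27,870. Book value $139,351.
Year 3: DB = ⌊$139,351 × 150%/9⌋ = $23,225; SL = ⌊$125,951/7⌋ = $17,993 → take DB $23,225. Book value $116,126.
Year 4: DB = ⌊$116,126 × 150%/9⌋ = $19,354; SL = ⌊$102,726/6⌋ = $17,121 → take DB $19,354. Book value $96,772.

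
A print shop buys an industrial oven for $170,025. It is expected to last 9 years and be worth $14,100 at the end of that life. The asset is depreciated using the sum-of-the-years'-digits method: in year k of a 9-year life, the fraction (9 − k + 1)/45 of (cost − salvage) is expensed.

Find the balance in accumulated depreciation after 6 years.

Depreciable base = $170,025 − $14,100 = $155,925.
Sum of the years' digits = 9+8+7+6+5+4+3+2+1 = 45.
Year 1: $155,925 × 9/45 = $31,185. Book value $138,840.
Year 2: $155,925 × 8/45 = $27,720. Book value $111,120.
Year 3: $155,925 × 7/45 = $24,255. Book value $86,865.
Year 4: $155,925 × 6/45 = $20,790. Book value $66,075.
Year 5: $155,925 × 5/45 = $17,325. Book value $48,750.
Year 6: $155,925 × 4/45 = $13,860. Book value $34,890.
Accumulated through year 6 = $170,025 − $34,890 = $135,135.

$135,135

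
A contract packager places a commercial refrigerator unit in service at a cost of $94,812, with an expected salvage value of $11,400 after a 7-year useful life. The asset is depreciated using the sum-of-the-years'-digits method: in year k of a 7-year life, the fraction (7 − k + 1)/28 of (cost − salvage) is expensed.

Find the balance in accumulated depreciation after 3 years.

$53,622

Depreciable base = $94,812 − $11,400 = $83,412.
Sum of the years' digits = 7+6+5+4+3+2+1 = 28.
Year 1: $83,412 × 7/28 = $20,853. Book value $73,959.
Year 2: $83,412 × 6/28 = $17,874. Book value $56,085.
Year 3: $83,412 × 5/28 = $14,895. Book value $41,190.
Accumulated through year 3 = $94,812 − $41,190 = $53,622.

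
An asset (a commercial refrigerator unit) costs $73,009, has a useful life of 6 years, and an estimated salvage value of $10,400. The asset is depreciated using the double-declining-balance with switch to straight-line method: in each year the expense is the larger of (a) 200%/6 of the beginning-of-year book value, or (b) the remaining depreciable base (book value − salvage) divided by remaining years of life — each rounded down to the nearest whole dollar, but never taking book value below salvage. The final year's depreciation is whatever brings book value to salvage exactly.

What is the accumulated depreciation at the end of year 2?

Depreciable base = $73,009 − $10,400 = $62,609.
Year 1: DB = ⌊$73,009 × 200%/6⌋ = $24,336; SL = ⌊$62,609/6⌋ = $10,434 → take DB $24,336. Book value $48,673.
Year 2: DB = ⌊$48,673 × 200%/6⌋ = $16,224; SL = ⌊$38,273/5⌋ = $7,654 → take DB $16,224. Book value $32,449.
Accumulated through year 2 = $73,009 − $32,449 = $40,560.

$40,560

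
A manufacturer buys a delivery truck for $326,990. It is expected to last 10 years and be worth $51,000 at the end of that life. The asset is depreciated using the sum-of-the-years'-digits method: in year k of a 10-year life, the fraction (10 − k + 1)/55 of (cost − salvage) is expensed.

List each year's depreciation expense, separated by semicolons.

Depreciable base = $326,990 − $51,000 = $275,990.
Sum of the years' digits = 10+9+8+7+6+5+4+3+2+1 = 55.
Year 1: $275,990 × 10/55 = $50,180. Book value $276,810.
Year 2: $275,990 × 9/55 = $45,162. Book value $231,648.
Year 3: $275,990 × 8/55 = $40,144. Book value $191,504.
Year 4: $275,990 × 7/55 = $35,126. Book value $156,378.
Year 5: $275,990 × 6/55 = $30,108. Book value $126,270.
Year 6: $275,990 × 5/55 = $25,090. Book value $101,180.
Year 7: $275,990 × 4/55 = $20,072. Book value $81,108.
Year 8: $275,990 × 3/55 = $15,054. Book value $66,054.
Year 9: $275,990 × 2/55 = $10,036. Book value $56,018.
Year 10: $275,990 × 1/55 = $5,018. Book value $51,000.

$50,180; $45,162; $40,144; $35,126; $30,108; $25,090; $20,072; $15,054; $10,036; $5,018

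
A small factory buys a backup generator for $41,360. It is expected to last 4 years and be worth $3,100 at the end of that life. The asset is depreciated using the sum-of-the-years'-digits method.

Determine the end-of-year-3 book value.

Depreciable base = $41,360 − $3,100 = $38,260.
Sum of the years' digits = 4+3+2+1 = 10.
Year 1: $38,260 × 4/10 = $15,304. Book value $26,056.
Year 2: $38,260 × 3/10 = $11,478. Book value $14,578.
Year 3: $38,260 × 2/10 = $7,652. Book value $6,926.

$6,926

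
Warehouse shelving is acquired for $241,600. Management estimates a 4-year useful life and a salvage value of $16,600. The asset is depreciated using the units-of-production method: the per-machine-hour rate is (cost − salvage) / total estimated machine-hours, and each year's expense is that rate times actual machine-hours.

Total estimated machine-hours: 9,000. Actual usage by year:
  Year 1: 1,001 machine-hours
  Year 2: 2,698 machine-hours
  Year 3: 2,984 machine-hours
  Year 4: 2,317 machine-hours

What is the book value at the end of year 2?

$149,125

Depreciable base = $241,600 − $16,600 = $225,000.
Rate = $225,000 / 9,000 machine-hours = $25 per machine-hour.
Year 1: 1,001 × $25 = $25,025. Book value $216,575.
Year 2: 2,698 × $25 = $67,450. Book value $149,125.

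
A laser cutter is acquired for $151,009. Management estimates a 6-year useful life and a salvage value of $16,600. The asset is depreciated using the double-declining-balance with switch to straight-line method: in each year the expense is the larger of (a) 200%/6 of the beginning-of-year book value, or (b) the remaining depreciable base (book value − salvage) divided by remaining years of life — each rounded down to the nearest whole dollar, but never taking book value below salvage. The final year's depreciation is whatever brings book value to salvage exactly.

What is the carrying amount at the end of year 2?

$67,116

Depreciable base = $151,009 − $16,600 = $134,409.
Year 1: DB = ⌊$151,009 × 200%/6⌋ = $50,336; SL = ⌊$134,409/6⌋ = $22,401 → take DB $50,336. Book value $100,673.
Year 2: DB = ⌊$100,673 × 200%/6⌋ = $33,557; SL = ⌊$84,073/5⌋ = $16,814 → take DB $33,557. Book value $67,116.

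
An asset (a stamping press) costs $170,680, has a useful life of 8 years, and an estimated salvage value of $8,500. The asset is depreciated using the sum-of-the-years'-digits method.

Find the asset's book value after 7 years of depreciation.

Depreciable base = $170,680 − $8,500 = $162,180.
Sum of the years' digits = 8+7+6+5+4+3+2+1 = 36.
Year 1: $162,180 × 8/36 = $36,040. Book value $134,640.
Year 2: $162,180 × 7/36 = $31,535. Book value $103,105.
Year 3: $162,180 × 6/36 = $27,030. Book value $76,075.
Year 4: $162,180 × 5/36 = $22,525. Book value $53,550.
Year 5: $162,180 × 4/36 = $18,020. Book value $35,530.
Year 6: $162,180 × 3/36 = $13,515. Book value $22,015.
Year 7: $162,180 × 2/36 = $9,010. Book value $13,005.

$13,005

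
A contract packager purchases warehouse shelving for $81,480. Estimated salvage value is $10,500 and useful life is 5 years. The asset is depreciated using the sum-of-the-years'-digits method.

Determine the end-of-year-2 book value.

$38,892

Depreciable base = $81,480 − $10,500 = $70,980.
Sum of the years' digits = 5+4+3+2+1 = 15.
Year 1: $70,980 × 5/15 = $23,660. Book value $57,820.
Year 2: $70,980 × 4/15 = $18,928. Book value $38,892.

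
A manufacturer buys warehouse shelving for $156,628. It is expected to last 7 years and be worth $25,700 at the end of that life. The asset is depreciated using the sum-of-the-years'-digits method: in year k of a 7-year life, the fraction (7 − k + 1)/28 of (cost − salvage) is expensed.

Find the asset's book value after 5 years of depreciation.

Depreciable base = $156,628 − $25,700 = $130,928.
Sum of the years' digits = 7+6+5+4+3+2+1 = 28.
Year 1: $130,928 × 7/28 = $32,732. Book value $123,896.
Year 2: $130,928 × 6/28 = $28,056. Book value $95,840.
Year 3: $130,928 × 5/28 = $23,380. Book value $72,460.
Year 4: $130,928 × 4/28 = $18,704. Book value $53,756.
Year 5: $130,928 × 3/28 = $14,028. Book value $39,728.

$39,728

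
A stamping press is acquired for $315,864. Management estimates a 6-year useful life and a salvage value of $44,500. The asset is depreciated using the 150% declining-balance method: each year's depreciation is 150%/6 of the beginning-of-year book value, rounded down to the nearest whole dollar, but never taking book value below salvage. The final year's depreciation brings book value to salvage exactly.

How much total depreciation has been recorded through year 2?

$138,190

Depreciable base = $315,864 − $44,500 = $271,364.
Year 1: ⌊$315,864 × 150%/6⌋ = $78,966. Book value $236,898.
Year 2: ⌊$236,898 × 150%/6⌋ = $59,224. Book value $177,674.
Accumulated through year 2 = $315,864 − $177,674 = $138,190.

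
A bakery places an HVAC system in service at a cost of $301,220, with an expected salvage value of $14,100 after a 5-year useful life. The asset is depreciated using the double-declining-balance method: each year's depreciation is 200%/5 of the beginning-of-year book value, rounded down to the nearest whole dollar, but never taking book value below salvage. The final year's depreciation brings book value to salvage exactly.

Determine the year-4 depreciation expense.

$26,025

Depreciable base = $301,220 − $14,100 = $287,120.
Year 1: ⌊$301,220 × 200%/5⌋ = $120,488. Book value $180,732.
Year 2: ⌊$180,732 × 200%/5⌋ = $72,292. Book value $108,440.
Year 3: ⌊$108,440 × 200%/5⌋ = $43,376. Book value $65,064.
Year 4: ⌊$65,064 × 200%/5⌋ = $26,025. Book value $39,039.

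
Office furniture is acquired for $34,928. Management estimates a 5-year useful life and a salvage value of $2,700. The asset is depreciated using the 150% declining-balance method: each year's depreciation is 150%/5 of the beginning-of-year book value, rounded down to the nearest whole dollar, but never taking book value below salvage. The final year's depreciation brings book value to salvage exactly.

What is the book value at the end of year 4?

$8,387

Depreciable base = $34,928 − $2,700 = $32,228.
Year 1: ⌊$34,928 × 150%/5⌋ = $10,478. Book value $24,450.
Year 2: ⌊$24,450 × 150%/5⌋ = $7,335. Book value $17,115.
Year 3: ⌊$17,115 × 150%/5⌋ = $5,134. Book value $11,981.
Year 4: ⌊$11,981 × 150%/5⌋ = $3,594. Book value $8,387.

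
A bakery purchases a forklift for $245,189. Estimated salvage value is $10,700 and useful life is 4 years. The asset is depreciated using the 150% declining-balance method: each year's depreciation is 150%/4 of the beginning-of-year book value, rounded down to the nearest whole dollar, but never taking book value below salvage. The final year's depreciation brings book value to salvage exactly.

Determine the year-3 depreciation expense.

$35,916

Depreciable base = $245,189 − $10,700 = $234,489.
Year 1: ⌊$245,189 × 150%/4⌋ = $91,945. Book value $153,244.
Year 2: ⌊$153,244 × 150%/4⌋ = $57,466. Book value $95,778.
Year 3: ⌊$95,778 × 150%/4⌋ = $35,916. Book value $59,862.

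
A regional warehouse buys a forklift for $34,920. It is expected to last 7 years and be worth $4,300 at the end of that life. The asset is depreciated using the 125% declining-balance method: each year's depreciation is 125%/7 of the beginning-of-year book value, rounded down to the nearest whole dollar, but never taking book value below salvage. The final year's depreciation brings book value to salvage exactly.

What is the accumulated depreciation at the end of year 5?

$21,859

Depreciable base = $34,920 − $4,300 = $30,620.
Year 1: ⌊$34,920 × 125%/7⌋ = $6,235. Book value $28,685.
Year 2: ⌊$28,685 × 125%/7⌋ = $5,122. Book value $23,563.
Year 3: ⌊$23,563 × 125%/7⌋ = $4,207. Book value $19,356.
Year 4: ⌊$19,356 × 125%/7⌋ = $3,456. Book value $15,900.
Year 5: ⌊$15,900 × 125%/7⌋ = $2,839. Book value $13,061.
Accumulated through year 5 = $34,920 − $13,061 = $21,859.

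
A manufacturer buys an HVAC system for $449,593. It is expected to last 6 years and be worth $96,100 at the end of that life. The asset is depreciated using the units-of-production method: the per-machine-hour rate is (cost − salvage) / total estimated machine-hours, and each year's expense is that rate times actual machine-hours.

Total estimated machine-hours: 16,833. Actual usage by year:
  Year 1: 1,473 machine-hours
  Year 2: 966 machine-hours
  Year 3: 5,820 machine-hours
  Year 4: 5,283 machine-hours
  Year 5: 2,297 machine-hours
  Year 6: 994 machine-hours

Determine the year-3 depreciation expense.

Depreciable base = $449,593 − $96,100 = $353,493.
Rate = $353,493 / 16,833 machine-hours = $21 per machine-hour.
Year 1: 1,473 × $21 = $30,933. Book value $418,660.
Year 2: 966 × $21 = $20,286. Book value $398,374.
Year 3: 5,820 × $21 = $122,220. Book value $276,154.

$122,220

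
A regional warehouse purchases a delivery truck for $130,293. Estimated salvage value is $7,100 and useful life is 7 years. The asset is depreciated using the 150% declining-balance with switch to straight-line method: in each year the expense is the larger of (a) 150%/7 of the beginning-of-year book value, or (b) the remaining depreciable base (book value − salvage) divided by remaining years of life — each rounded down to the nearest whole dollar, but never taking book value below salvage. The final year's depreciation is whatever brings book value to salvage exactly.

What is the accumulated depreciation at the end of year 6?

Depreciable base = $130,293 − $7,100 = $123,193.
Year 1: DB = ⌊$130,293 × 150%/7⌋ = $27,919; SL = ⌊$123,193/7⌋ = $17,599 → take DB $27,919. Book value $102,374.
Year 2: DB = ⌊$102,374 × 150%/7⌋ = $21,937; SL = ⌊$95,274/6⌋ = $15,879 → take DB $21,937. Book value $80,437.
Year 3: DB = ⌊$80,437 × 150%/7⌋ = $17,236; SL = ⌊$73,337/5⌋ = $14,667 → take DB $17,236. Book value $63,201.
Year 4: DB = ⌊$63,201 × 150%/7⌋ = $13,543; SL = ⌊$56,101/4⌋ = $14,025 → take SL $14,025. Book value $49,176.
Year 5: DB = ⌊$49,176 × 150%/7⌋ = $10,537; SL = ⌊$42,076/3⌋ = $14,025 → take SL $14,025. Book value $35,151.
Year 6: DB = ⌊$35,151 × 150%/7⌋ = $7,532; SL = ⌊$28,051/2⌋ = $14,025 → take SL $14,025. Book value $21,126.
Accumulated through year 6 = $130,293 − $21,126 = $109,167.

$109,167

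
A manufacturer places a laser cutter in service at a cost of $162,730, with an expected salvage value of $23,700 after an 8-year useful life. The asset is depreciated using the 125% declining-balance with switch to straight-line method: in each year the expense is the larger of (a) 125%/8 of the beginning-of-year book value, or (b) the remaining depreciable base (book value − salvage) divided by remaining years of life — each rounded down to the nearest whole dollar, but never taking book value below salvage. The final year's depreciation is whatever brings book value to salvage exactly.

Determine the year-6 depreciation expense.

Depreciable base = $162,730 − $23,700 = $139,030.
Year 1: DB = ⌊$162,730 × 125%/8⌋ = $25,426; SL = ⌊$139,030/8⌋ = $17,378 → take DB $25,426. Book value $137,304.
Year 2: DB = ⌊$137,304 × 125%/8⌋ = $21,453; SL = ⌊$113,604/7⌋ = $16,229 → take DB $21,453. Book value $115,851.
Year 3: DB = ⌊$115,851 × 125%/8⌋ = $18,101; SL = ⌊$92,151/6⌋ = $15,358 → take DB $18,101. Book value $97,750.
Year 4: DB = ⌊$97,750 × 125%/8⌋ = $15,273; SL = ⌊$74,050/5⌋ = $14,810 → take DB $15,273. Book value $82,477.
Year 5: DB = ⌊$82,477 × 125%/8⌋ = $12,887; SL = ⌊$58,777/4⌋ = $14,694 → take SL $14,694. Book value $67,783.
Year 6: DB = ⌊$67,783 × 125%/8⌋ = $10,591; SL = ⌊$44,083/3⌋ = $14,694 → take SL $14,694. Book value $53,089.

$14,694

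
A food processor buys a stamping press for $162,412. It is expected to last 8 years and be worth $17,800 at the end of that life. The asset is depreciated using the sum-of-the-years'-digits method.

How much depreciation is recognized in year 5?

Depreciable base = $162,412 − $17,800 = $144,612.
Sum of the years' digits = 8+7+6+5+4+3+2+1 = 36.
Year 1: $144,612 × 8/36 = $32,136. Book value $130,276.
Year 2: $144,612 × 7/36 = $28,119. Book value $102,157.
Year 3: $144,612 × 6/36 = $24,102. Book value $78,055.
Year 4: $144,612 × 5/36 = $20,085. Book value $57,970.
Year 5: $144,612 × 4/36 = $16,068. Book value $41,902.

$16,068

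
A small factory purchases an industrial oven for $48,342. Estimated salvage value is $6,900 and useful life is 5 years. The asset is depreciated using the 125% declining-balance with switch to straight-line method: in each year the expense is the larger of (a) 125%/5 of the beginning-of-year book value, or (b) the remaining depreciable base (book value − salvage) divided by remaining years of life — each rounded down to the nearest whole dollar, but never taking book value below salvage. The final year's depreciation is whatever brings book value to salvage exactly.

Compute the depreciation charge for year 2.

$9,064

Depreciable base = $48,342 − $6,900 = $41,442.
Year 1: DB = ⌊$48,342 × 125%/5⌋ = $12,085; SL = ⌊$41,442/5⌋ = $8,288 → take DB $12,085. Book value $36,257.
Year 2: DB = ⌊$36,257 × 125%/5⌋ = $9,064; SL = ⌊$29,357/4⌋ = $7,339 → take DB $9,064. Book value $27,193.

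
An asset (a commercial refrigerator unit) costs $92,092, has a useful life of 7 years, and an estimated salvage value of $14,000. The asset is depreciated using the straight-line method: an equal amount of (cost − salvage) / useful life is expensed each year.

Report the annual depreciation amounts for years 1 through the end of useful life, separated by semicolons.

Depreciable base = $92,092 − $14,000 = $78,092.
Annual expense = $78,092 / 7 = $11,156.
End of year 1: book value $80,936.
End of year 2: book value $69,780.
End of year 3: book value $58,624.
End of year 4: book value $47,468.
End of year 5: book value $36,312.
End of year 6: book value $25,156.
End of year 7: book value $14,000.

$11,156; $11,156; $11,156; $11,156; $11,156; $11,156; $11,156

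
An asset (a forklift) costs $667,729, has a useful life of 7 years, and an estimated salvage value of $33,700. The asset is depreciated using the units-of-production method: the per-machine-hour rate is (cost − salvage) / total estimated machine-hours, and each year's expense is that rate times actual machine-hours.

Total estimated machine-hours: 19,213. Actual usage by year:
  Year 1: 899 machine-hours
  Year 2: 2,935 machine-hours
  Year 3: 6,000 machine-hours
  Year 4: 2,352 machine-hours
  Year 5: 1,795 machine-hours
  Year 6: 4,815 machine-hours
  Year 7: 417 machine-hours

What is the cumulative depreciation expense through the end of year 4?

$402,138

Depreciable base = $667,729 − $33,700 = $634,029.
Rate = $634,029 / 19,213 machine-hours = $33 per machine-hour.
Year 1: 899 × $33 = $29,667. Book value $638,062.
Year 2: 2,935 × $33 = $96,855. Book value $541,207.
Year 3: 6,000 × $33 = $198,000. Book value $343,207.
Year 4: 2,352 × $33 = $77,616. Book value $265,591.
Accumulated through year 4 = $667,729 − $265,591 = $402,138.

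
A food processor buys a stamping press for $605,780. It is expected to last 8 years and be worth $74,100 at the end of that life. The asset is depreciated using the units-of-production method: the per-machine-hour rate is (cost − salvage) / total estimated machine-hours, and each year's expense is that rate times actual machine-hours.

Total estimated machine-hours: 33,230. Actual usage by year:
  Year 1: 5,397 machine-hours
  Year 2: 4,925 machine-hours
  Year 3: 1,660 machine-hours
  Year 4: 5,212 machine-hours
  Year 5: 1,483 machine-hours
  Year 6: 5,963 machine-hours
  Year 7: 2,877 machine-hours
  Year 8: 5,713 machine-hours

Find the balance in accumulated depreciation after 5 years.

$298,832

Depreciable base = $605,780 − $74,100 = $531,680.
Rate = $531,680 / 33,230 machine-hours = $16 per machine-hour.
Year 1: 5,397 × $16 = $86,352. Book value $519,428.
Year 2: 4,925 × $16 = $78,800. Book value $440,628.
Year 3: 1,660 × $16 = $26,560. Book value $414,068.
Year 4: 5,212 × $16 = $83,392. Book value $330,676.
Year 5: 1,483 × $16 = $23,728. Book value $306,948.
Accumulated through year 5 = $605,780 − $306,948 = $298,832.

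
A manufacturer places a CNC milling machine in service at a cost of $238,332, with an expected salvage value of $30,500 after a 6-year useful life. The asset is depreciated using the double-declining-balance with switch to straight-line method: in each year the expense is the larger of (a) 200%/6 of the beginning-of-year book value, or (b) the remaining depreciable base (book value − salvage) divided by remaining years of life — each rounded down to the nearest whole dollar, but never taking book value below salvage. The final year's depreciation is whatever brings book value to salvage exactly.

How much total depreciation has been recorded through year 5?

Depreciable base = $238,332 − $30,500 = $207,832.
Year 1: DB = ⌊$238,332 × 200%/6⌋ = $79,444; SL = ⌊$207,832/6⌋ = $34,638 → take DB $79,444. Book value $158,888.
Year 2: DB = ⌊$158,888 × 200%/6⌋ = $52,962; SL = ⌊$128,388/5⌋ = $25,677 → take DB $52,962. Book value $105,926.
Year 3: DB = ⌊$105,926 × 200%/6⌋ = $35,308; SL = ⌊$75,426/4⌋ = $18,856 → take DB $35,308. Book value $70,618.
Year 4: DB = ⌊$70,618 × 200%/6⌋ = $23,539; SL = ⌊$40,118/3⌋ = $13,372 → take DB $23,539. Book value $47,079.
Year 5: DB = ⌊$47,079 × 200%/6⌋ = $15,693; SL = ⌊$16,579/2⌋ = $8,289 → take DB $15,693. Book value $31,386.
Accumulated through year 5 = $238,332 − $31,386 = $206,946.

$206,946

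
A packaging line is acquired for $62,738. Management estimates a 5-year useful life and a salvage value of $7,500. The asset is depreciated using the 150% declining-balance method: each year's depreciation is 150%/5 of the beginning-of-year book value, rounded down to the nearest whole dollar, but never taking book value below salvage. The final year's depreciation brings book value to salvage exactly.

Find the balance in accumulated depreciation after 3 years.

$41,218

Depreciable base = $62,738 − $7,500 = $55,238.
Year 1: ⌊$62,738 × 150%/5⌋ = $18,821. Book value $43,917.
Year 2: ⌊$43,917 × 150%/5⌋ = $13,175. Book value $30,742.
Year 3: ⌊$30,742 × 150%/5⌋ = $9,222. Book value $21,520.
Accumulated through year 3 = $62,738 − $21,520 = $41,218.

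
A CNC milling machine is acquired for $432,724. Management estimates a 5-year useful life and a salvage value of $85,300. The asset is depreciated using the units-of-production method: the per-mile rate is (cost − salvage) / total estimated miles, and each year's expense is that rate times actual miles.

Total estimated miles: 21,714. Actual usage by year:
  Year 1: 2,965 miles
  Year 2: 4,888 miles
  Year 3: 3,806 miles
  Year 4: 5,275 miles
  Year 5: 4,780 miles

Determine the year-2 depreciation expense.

Depreciable base = $432,724 − $85,300 = $347,424.
Rate = $347,424 / 21,714 miles = $16 per mile.
Year 1: 2,965 × $16 = $47,440. Book value $385,284.
Year 2: 4,888 × $16 = $78,208. Book value $307,076.

$78,208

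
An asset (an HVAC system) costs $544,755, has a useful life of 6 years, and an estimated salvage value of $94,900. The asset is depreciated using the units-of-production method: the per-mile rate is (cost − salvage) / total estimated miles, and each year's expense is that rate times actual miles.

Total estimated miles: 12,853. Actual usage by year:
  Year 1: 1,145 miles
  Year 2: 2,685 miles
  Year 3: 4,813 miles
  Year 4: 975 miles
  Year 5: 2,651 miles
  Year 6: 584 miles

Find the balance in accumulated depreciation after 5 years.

Depreciable base = $544,755 − $94,900 = $449,855.
Rate = $449,855 / 12,853 miles = $35 per mile.
Year 1: 1,145 × $35 = $40,075. Book value $504,680.
Year 2: 2,685 × $35 = $93,975. Book value $410,705.
Year 3: 4,813 × $35 = $168,455. Book value $242,250.
Year 4: 975 × $35 = $34,125. Book value $208,125.
Year 5: 2,651 × $35 = $92,785. Book value $115,340.
Accumulated through year 5 = $544,755 − $115,340 = $429,415.

$429,415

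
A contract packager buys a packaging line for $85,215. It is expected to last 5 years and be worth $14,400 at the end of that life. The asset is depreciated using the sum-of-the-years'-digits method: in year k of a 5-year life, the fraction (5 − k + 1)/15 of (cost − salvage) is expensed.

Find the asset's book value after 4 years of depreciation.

$19,121

Depreciable base = $85,215 − $14,400 = $70,815.
Sum of the years' digits = 5+4+3+2+1 = 15.
Year 1: $70,815 × 5/15 = $23,605. Book value $61,610.
Year 2: $70,815 × 4/15 = $18,884. Book value $42,726.
Year 3: $70,815 × 3/15 = $14,163. Book value $28,563.
Year 4: $70,815 × 2/15 = $9,442. Book value $19,121.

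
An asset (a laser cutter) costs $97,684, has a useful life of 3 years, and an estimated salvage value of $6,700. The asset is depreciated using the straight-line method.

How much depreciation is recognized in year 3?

$30,328

Depreciable base = $97,684 − $6,700 = $90,984.
Annual expense = $90,984 / 3 = $30,328.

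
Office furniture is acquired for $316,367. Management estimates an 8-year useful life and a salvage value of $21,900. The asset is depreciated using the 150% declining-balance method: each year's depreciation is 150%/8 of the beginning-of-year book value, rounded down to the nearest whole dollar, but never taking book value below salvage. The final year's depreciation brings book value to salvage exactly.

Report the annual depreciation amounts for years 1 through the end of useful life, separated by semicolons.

Depreciable base = $316,367 − $21,900 = $294,467.
Year 1: ⌊$316,367 × 150%/8⌋ = $59,318. Book value $257,049.
Year 2: ⌊$257,049 × 150%/8⌋ = $48,196. Book value $208,853.
Year 3: ⌊$208,853 × 150%/8⌋ = $39,159. Book value $169,694.
Year 4: ⌊$169,694 × 150%/8⌋ = $31,817. Book value $137,877.
Year 5: ⌊$137,877 × 150%/8⌋ = $25,851. Book value $112,026.
Year 6: ⌊$112,026 × 150%/8⌋ = $21,004. Book value $91,022.
Year 7: ⌊$91,022 × 150%/8⌋ = $17,066. Book value $73,956.
Year 8 (final): $73,956 − $21,900 = $52,056. Book value $21,900.

$59,318; $48,196; $39,159; $31,817; $25,851; $21,004; $17,066; $52,056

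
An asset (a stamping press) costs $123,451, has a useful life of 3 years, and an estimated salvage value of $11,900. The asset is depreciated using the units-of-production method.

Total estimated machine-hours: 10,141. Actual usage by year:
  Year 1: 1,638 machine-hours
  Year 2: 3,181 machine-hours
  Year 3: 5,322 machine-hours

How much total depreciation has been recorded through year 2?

$53,009

Depreciable base = $123,451 − $11,900 = $111,551.
Rate = $111,551 / 10,141 machine-hours = $11 per machine-hour.
Year 1: 1,638 × $11 = $18,018. Book value $105,433.
Year 2: 3,181 × $11 = $34,991. Book value $70,442.
Accumulated through year 2 = $123,451 − $70,442 = $53,009.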